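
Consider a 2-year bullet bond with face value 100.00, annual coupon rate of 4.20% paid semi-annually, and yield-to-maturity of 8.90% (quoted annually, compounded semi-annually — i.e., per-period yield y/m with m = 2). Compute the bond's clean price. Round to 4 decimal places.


Answer: Price = 91.5594

Derivation:
Coupon per period c = face * coupon_rate / m = 2.100000
Periods per year m = 2; per-period yield y/m = 0.044500
Number of cashflows N = 4
Cashflows (t years, CF_t, discount factor 1/(1+y/m)^(m*t), PV):
  t = 0.5000: CF_t = 2.100000, DF = 0.957396, PV = 2.010531
  t = 1.0000: CF_t = 2.100000, DF = 0.916607, PV = 1.924874
  t = 1.5000: CF_t = 2.100000, DF = 0.877556, PV = 1.842867
  t = 2.0000: CF_t = 102.100000, DF = 0.840168, PV = 85.781170
Price P = sum_t PV_t = 91.559443


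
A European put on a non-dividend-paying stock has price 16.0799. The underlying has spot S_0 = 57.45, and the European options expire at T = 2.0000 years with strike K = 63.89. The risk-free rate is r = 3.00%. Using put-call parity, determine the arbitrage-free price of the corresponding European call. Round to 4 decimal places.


Put-call parity: C - P = S_0 * exp(-qT) - K * exp(-rT).
S_0 * exp(-qT) = 57.4500 * 1.00000000 = 57.45000000
K * exp(-rT) = 63.8900 * 0.94176453 = 60.16933605
C = P + S*exp(-qT) - K*exp(-rT)
C = 16.0799 + 57.45000000 - 60.16933605 = 13.3606

Answer: Call price = 13.3606


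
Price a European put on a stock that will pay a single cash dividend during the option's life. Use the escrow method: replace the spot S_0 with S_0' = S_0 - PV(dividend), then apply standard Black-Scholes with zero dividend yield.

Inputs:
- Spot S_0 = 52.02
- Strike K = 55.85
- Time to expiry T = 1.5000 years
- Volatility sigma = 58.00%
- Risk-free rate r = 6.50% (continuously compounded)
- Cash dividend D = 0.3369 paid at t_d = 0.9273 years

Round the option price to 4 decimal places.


PV(D) = D * exp(-r * t_d) = 0.3369 * 0.94150605 = 0.31719339
S_0' = S_0 - PV(D) = 52.0200 - 0.31719339 = 51.70280661
d1 = (ln(S_0'/K) + (r + sigma^2/2)*T) / (sigma*sqrt(T)) = 0.38381328
d2 = d1 - sigma*sqrt(T) = -0.32653875
exp(-rT) = 0.90710234
N(-d1) = 0.35055842; N(-d2) = 0.62799161
P = K * exp(-rT) * N(-d2) - S_0' * N(-d1) = 55.8500 * 0.90710234 * 0.62799161 - 51.70280661 * 0.35055842 = 13.6902

Answer: Price = 13.6902


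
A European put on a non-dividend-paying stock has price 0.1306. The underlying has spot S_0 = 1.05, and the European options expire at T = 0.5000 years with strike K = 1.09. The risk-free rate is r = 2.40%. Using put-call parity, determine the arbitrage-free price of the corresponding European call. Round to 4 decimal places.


Put-call parity: C - P = S_0 * exp(-qT) - K * exp(-rT).
S_0 * exp(-qT) = 1.0500 * 1.00000000 = 1.05000000
K * exp(-rT) = 1.0900 * 0.98807171 = 1.07699817
C = P + S*exp(-qT) - K*exp(-rT)
C = 0.1306 + 1.05000000 - 1.07699817 = 0.1036

Answer: Call price = 0.1036


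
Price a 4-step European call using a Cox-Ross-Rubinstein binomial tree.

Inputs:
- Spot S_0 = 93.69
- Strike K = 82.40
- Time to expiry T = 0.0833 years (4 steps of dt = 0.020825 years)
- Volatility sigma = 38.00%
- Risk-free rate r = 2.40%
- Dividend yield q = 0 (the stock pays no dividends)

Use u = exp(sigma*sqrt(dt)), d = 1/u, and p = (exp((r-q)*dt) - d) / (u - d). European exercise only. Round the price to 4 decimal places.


dt = T/N = 0.020825
u = exp(sigma*sqrt(dt)) = 1.056369; d = 1/u = 0.946639
p = (exp((r-q)*dt) - d) / (u - d) = 0.490850
Discount per step: exp(-r*dt) = 0.999500
Stock lattice S(k, i) with i counting down-moves:
  k=0: S(0,0) = 93.6900
  k=1: S(1,0) = 98.9712; S(1,1) = 88.6906
  k=2: S(2,0) = 104.5501; S(2,1) = 93.6900; S(2,2) = 83.9580
  k=3: S(3,0) = 110.4434; S(3,1) = 98.9712; S(3,2) = 88.6906; S(3,3) = 79.4779
  k=4: S(4,0) = 116.6690; S(4,1) = 104.5501; S(4,2) = 93.6900; S(4,3) = 83.9580; S(4,4) = 75.2369
Terminal payoffs V(N, i) = max(S_T - K, 0):
  V(4,0) = 34.268978; V(4,1) = 22.150067; V(4,2) = 11.290000; V(4,3) = 1.558015; V(4,4) = 0.000000
Backward induction: V(k, i) = exp(-r*dt) * [p * V(k+1, i) + (1-p) * V(k+1, i+1)].
  V(3,0) = exp(-r*dt) * [p*34.268978 + (1-p)*22.150067] = 28.084596
  V(3,1) = exp(-r*dt) * [p*22.150067 + (1-p)*11.290000] = 16.612360
  V(3,2) = exp(-r*dt) * [p*11.290000 + (1-p)*1.558015] = 6.331795
  V(3,3) = exp(-r*dt) * [p*1.558015 + (1-p)*0.000000] = 0.764370
  V(2,0) = exp(-r*dt) * [p*28.084596 + (1-p)*16.612360] = 22.232393
  V(2,1) = exp(-r*dt) * [p*16.612360 + (1-p)*6.331795] = 11.372326
  V(2,2) = exp(-r*dt) * [p*6.331795 + (1-p)*0.764370] = 3.495393
  V(1,0) = exp(-r*dt) * [p*22.232393 + (1-p)*11.372326] = 16.694645
  V(1,1) = exp(-r*dt) * [p*11.372326 + (1-p)*3.495393] = 7.358108
  V(0,0) = exp(-r*dt) * [p*16.694645 + (1-p)*7.358108] = 11.934981

Answer: Price = V(0,0) = 11.9350


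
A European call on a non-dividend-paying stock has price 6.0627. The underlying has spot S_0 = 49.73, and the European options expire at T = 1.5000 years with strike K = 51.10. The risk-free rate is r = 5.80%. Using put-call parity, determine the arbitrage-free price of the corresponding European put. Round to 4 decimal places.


Answer: Put price = 3.1749

Derivation:
Put-call parity: C - P = S_0 * exp(-qT) - K * exp(-rT).
S_0 * exp(-qT) = 49.7300 * 1.00000000 = 49.73000000
K * exp(-rT) = 51.1000 * 0.91667710 = 46.84219959
P = C - S*exp(-qT) + K*exp(-rT)
P = 6.0627 - 49.73000000 + 46.84219959 = 3.1749


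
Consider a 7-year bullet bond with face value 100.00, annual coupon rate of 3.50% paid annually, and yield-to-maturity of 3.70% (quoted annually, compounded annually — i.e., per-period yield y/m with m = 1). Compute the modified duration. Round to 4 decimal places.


Coupon per period c = face * coupon_rate / m = 3.500000
Periods per year m = 1; per-period yield y/m = 0.037000
Number of cashflows N = 7
Cashflows (t years, CF_t, discount factor 1/(1+y/m)^(m*t), PV):
  t = 1.0000: CF_t = 3.500000, DF = 0.964320, PV = 3.375121
  t = 2.0000: CF_t = 3.500000, DF = 0.929913, PV = 3.254697
  t = 3.0000: CF_t = 3.500000, DF = 0.896734, PV = 3.138570
  t = 4.0000: CF_t = 3.500000, DF = 0.864739, PV = 3.026586
  t = 5.0000: CF_t = 3.500000, DF = 0.833885, PV = 2.918598
  t = 6.0000: CF_t = 3.500000, DF = 0.804132, PV = 2.814463
  t = 7.0000: CF_t = 103.500000, DF = 0.775441, PV = 80.258133
Price P = sum_t PV_t = 98.786167
First compute Macaulay numerator sum_t t * PV_t:
  t * PV_t at t = 1.0000: 3.375121
  t * PV_t at t = 2.0000: 6.509394
  t * PV_t at t = 3.0000: 9.415709
  t * PV_t at t = 4.0000: 12.106344
  t * PV_t at t = 5.0000: 14.592989
  t * PV_t at t = 6.0000: 16.886777
  t * PV_t at t = 7.0000: 561.806934
Macaulay duration D = 624.693267 / 98.786167 = 6.323692
Modified duration = D / (1 + y/m) = 6.323692 / (1 + 0.037000) = 6.098063

Answer: Modified duration = 6.0981


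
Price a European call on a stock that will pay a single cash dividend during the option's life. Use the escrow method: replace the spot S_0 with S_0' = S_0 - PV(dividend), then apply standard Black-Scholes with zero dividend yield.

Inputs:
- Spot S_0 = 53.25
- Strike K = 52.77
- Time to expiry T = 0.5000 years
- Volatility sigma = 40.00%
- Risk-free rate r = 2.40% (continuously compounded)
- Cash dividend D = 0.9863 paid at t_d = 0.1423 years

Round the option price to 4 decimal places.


Answer: Price = 5.9345

Derivation:
PV(D) = D * exp(-r * t_d) = 0.9863 * 0.99659063 = 0.98293733
S_0' = S_0 - PV(D) = 53.2500 - 0.98293733 = 52.26706267
d1 = (ln(S_0'/K) + (r + sigma^2/2)*T) / (sigma*sqrt(T)) = 0.14998989
d2 = d1 - sigma*sqrt(T) = -0.13285282
exp(-rT) = 0.98807171
N(d1) = 0.55961371; N(d2) = 0.44715489
C = S_0' * N(d1) - K * exp(-rT) * N(d2) = 52.26706267 * 0.55961371 - 52.7700 * 0.98807171 * 0.44715489 = 5.9345


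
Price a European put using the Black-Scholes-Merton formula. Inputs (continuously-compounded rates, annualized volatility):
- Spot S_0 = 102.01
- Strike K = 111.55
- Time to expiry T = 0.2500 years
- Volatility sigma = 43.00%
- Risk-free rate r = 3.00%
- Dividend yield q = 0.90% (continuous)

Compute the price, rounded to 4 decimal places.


Answer: Price = 14.2484

Derivation:
d1 = (ln(S/K) + (r - q + 0.5*sigma^2) * T) / (sigma * sqrt(T)) = -0.28390499
d2 = d1 - sigma * sqrt(T) = -0.49890499
exp(-rT) = 0.99252805; exp(-qT) = 0.99775253
P = K * exp(-rT) * N(-d2) - S_0 * exp(-qT) * N(-d1)
N(-d1) = 0.61175840; N(-d2) = 0.69107684
P = 111.5500 * 0.99252805 * 0.69107684 - 102.0100 * 0.99775253 * 0.61175840 = 14.2484


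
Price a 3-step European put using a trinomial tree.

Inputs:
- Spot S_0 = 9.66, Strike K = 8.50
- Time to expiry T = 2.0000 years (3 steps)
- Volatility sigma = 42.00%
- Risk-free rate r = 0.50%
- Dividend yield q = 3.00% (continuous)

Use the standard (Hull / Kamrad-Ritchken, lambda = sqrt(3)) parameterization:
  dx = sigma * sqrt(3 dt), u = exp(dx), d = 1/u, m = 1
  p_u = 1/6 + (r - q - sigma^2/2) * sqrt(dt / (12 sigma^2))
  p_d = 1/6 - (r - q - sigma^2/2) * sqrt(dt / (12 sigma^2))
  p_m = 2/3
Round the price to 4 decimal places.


dt = T/N = 0.666667; dx = sigma*sqrt(3*dt) = 0.593970
u = exp(dx) = 1.811164; d = 1/u = 0.552131
p_u = 0.103139, p_m = 0.666667, p_d = 0.230194
Discount per step: exp(-r*dt) = 0.996672
Stock lattice S(k, j) with j the centered position index:
  k=0: S(0,+0) = 9.6600
  k=1: S(1,-1) = 5.3336; S(1,+0) = 9.6600; S(1,+1) = 17.4958
  k=2: S(2,-2) = 2.9448; S(2,-1) = 5.3336; S(2,+0) = 9.6600; S(2,+1) = 17.4958; S(2,+2) = 31.6878
  k=3: S(3,-3) = 1.6259; S(3,-2) = 2.9448; S(3,-1) = 5.3336; S(3,+0) = 9.6600; S(3,+1) = 17.4958; S(3,+2) = 31.6878; S(3,+3) = 57.3919
Terminal payoffs V(N, j) = max(K - S_T, 0):
  V(3,-3) = 6.874063; V(3,-2) = 5.555161; V(3,-1) = 3.166413; V(3,+0) = 0.000000; V(3,+1) = 0.000000; V(3,+2) = 0.000000; V(3,+3) = 0.000000
Backward induction: V(k, j) = exp(-r*dt) * [p_u * V(k+1, j+1) + p_m * V(k+1, j) + p_d * V(k+1, j-1)]
  V(2,-2) = exp(-r*dt) * [p_u*3.166413 + p_m*5.555161 + p_d*6.874063] = 5.593713
  V(2,-1) = exp(-r*dt) * [p_u*0.000000 + p_m*3.166413 + p_d*5.555161] = 3.378427
  V(2,+0) = exp(-r*dt) * [p_u*0.000000 + p_m*0.000000 + p_d*3.166413] = 0.726464
  V(2,+1) = exp(-r*dt) * [p_u*0.000000 + p_m*0.000000 + p_d*0.000000] = 0.000000
  V(2,+2) = exp(-r*dt) * [p_u*0.000000 + p_m*0.000000 + p_d*0.000000] = 0.000000
  V(1,-1) = exp(-r*dt) * [p_u*0.726464 + p_m*3.378427 + p_d*5.593713] = 3.602822
  V(1,+0) = exp(-r*dt) * [p_u*0.000000 + p_m*0.726464 + p_d*3.378427] = 1.257803
  V(1,+1) = exp(-r*dt) * [p_u*0.000000 + p_m*0.000000 + p_d*0.726464] = 0.166671
  V(0,+0) = exp(-r*dt) * [p_u*0.166671 + p_m*1.257803 + p_d*3.602822] = 1.679466

Answer: Price = V(0,0) = 1.6795


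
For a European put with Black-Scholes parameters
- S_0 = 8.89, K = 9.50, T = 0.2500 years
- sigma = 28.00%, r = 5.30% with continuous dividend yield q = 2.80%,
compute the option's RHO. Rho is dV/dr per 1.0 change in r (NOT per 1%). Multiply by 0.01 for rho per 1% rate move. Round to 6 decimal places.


Answer: Rho = -1.620105

Derivation:
d1 = -0.3593910649; d2 = -0.4993910649
phi(d1) = 0.3739925124; exp(-qT) = 0.9930244429; exp(-rT) = 0.9868373948
N(-d2) = 0.6912480437
Rho = -K*T*exp(-rT)*N(-d2) = -9.5000 * 0.2500 * 0.9868373948 * 0.6912480437 = -1.620105


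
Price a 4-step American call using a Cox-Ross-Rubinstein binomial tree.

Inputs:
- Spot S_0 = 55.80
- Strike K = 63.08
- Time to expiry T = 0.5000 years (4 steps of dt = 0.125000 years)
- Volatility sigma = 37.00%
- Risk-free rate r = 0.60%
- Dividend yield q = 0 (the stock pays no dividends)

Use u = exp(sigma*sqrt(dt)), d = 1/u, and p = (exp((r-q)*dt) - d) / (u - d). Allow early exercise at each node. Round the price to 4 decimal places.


dt = T/N = 0.125000
u = exp(sigma*sqrt(dt)) = 1.139757; d = 1/u = 0.877380
p = (exp((r-q)*dt) - d) / (u - d) = 0.470202
Discount per step: exp(-r*dt) = 0.999250
Stock lattice S(k, i) with i counting down-moves:
  k=0: S(0,0) = 55.8000
  k=1: S(1,0) = 63.5984; S(1,1) = 48.9578
  k=2: S(2,0) = 72.4867; S(2,1) = 55.8000; S(2,2) = 42.9546
  k=3: S(3,0) = 82.6172; S(3,1) = 63.5984; S(3,2) = 48.9578; S(3,3) = 37.6875
  k=4: S(4,0) = 94.1635; S(4,1) = 72.4867; S(4,2) = 55.8000; S(4,3) = 42.9546; S(4,4) = 33.0663
Terminal payoffs V(N, i) = max(S_T - K, 0):
  V(4,0) = 31.083524; V(4,1) = 9.406720; V(4,2) = 0.000000; V(4,3) = 0.000000; V(4,4) = 0.000000
Backward induction: V(k, i) = exp(-r*dt) * [p * V(k+1, i) + (1-p) * V(k+1, i+1)]; then take max(V_cont, immediate exercise) for American.
  V(3,0) = exp(-r*dt) * [p*31.083524 + (1-p)*9.406720] = 19.584512; exercise = 19.537220; V(3,0) = max -> 19.584512
  V(3,1) = exp(-r*dt) * [p*9.406720 + (1-p)*0.000000] = 4.419747; exercise = 0.518420; V(3,1) = max -> 4.419747
  V(3,2) = exp(-r*dt) * [p*0.000000 + (1-p)*0.000000] = 0.000000; exercise = 0.000000; V(3,2) = max -> 0.000000
  V(3,3) = exp(-r*dt) * [p*0.000000 + (1-p)*0.000000] = 0.000000; exercise = 0.000000; V(3,3) = max -> 0.000000
  V(2,0) = exp(-r*dt) * [p*19.584512 + (1-p)*4.419747] = 11.541597; exercise = 9.406720; V(2,0) = max -> 11.541597
  V(2,1) = exp(-r*dt) * [p*4.419747 + (1-p)*0.000000] = 2.076618; exercise = 0.000000; V(2,1) = max -> 2.076618
  V(2,2) = exp(-r*dt) * [p*0.000000 + (1-p)*0.000000] = 0.000000; exercise = 0.000000; V(2,2) = max -> 0.000000
  V(1,0) = exp(-r*dt) * [p*11.541597 + (1-p)*2.076618] = 6.522180; exercise = 0.518420; V(1,0) = max -> 6.522180
  V(1,1) = exp(-r*dt) * [p*2.076618 + (1-p)*0.000000] = 0.975699; exercise = 0.000000; V(1,1) = max -> 0.975699
  V(0,0) = exp(-r*dt) * [p*6.522180 + (1-p)*0.975699] = 3.580981; exercise = 0.000000; V(0,0) = max -> 3.580981

Answer: Price = V(0,0) = 3.5810


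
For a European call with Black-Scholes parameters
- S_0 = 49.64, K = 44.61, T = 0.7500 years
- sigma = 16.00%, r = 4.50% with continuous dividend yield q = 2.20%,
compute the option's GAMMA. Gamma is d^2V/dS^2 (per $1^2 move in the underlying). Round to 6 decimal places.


d1 = 0.9648166108; d2 = 0.8262525462
phi(d1) = 0.2504805316; exp(-qT) = 0.9836353794; exp(-rT) = 0.9668131777
Gamma = exp(-qT) * phi(d1) / (S * sigma * sqrt(T)) = 0.9836353794 * 0.2504805316 / (49.6400 * 0.1600 * 0.8660254038) = 0.035820

Answer: Gamma = 0.035820


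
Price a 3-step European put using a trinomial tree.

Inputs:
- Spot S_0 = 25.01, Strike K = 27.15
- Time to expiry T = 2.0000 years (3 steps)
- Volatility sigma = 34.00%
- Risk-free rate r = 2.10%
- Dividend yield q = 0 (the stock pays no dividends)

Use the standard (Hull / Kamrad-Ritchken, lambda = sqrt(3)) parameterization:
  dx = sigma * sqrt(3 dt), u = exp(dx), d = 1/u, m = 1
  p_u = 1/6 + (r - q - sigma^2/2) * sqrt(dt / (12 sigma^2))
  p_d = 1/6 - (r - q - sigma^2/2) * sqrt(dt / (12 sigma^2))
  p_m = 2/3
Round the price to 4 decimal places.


dt = T/N = 0.666667; dx = sigma*sqrt(3*dt) = 0.480833
u = exp(dx) = 1.617421; d = 1/u = 0.618268
p_u = 0.141155, p_m = 0.666667, p_d = 0.192178
Discount per step: exp(-r*dt) = 0.986098
Stock lattice S(k, j) with j the centered position index:
  k=0: S(0,+0) = 25.0100
  k=1: S(1,-1) = 15.4629; S(1,+0) = 25.0100; S(1,+1) = 40.4517
  k=2: S(2,-2) = 9.5602; S(2,-1) = 15.4629; S(2,+0) = 25.0100; S(2,+1) = 40.4517; S(2,+2) = 65.4274
  k=3: S(3,-3) = 5.9108; S(3,-2) = 9.5602; S(3,-1) = 15.4629; S(3,+0) = 25.0100; S(3,+1) = 40.4517; S(3,+2) = 65.4274; S(3,+3) = 105.8236
Terminal payoffs V(N, j) = max(K - S_T, 0):
  V(3,-3) = 21.239219; V(3,-2) = 17.589782; V(3,-1) = 11.687107; V(3,+0) = 2.140000; V(3,+1) = 0.000000; V(3,+2) = 0.000000; V(3,+3) = 0.000000
Backward induction: V(k, j) = exp(-r*dt) * [p_u * V(k+1, j+1) + p_m * V(k+1, j) + p_d * V(k+1, j-1)]
  V(2,-2) = exp(-r*dt) * [p_u*11.687107 + p_m*17.589782 + p_d*21.239219] = 17.215221
  V(2,-1) = exp(-r*dt) * [p_u*2.140000 + p_m*11.687107 + p_d*17.589782] = 11.314331
  V(2,+0) = exp(-r*dt) * [p_u*0.000000 + p_m*2.140000 + p_d*11.687107] = 3.621612
  V(2,+1) = exp(-r*dt) * [p_u*0.000000 + p_m*0.000000 + p_d*2.140000] = 0.405543
  V(2,+2) = exp(-r*dt) * [p_u*0.000000 + p_m*0.000000 + p_d*0.000000] = 0.000000
  V(1,-1) = exp(-r*dt) * [p_u*3.621612 + p_m*11.314331 + p_d*17.215221] = 11.204517
  V(1,+0) = exp(-r*dt) * [p_u*0.405543 + p_m*3.621612 + p_d*11.314331] = 4.581427
  V(1,+1) = exp(-r*dt) * [p_u*0.000000 + p_m*0.405543 + p_d*3.621612] = 0.952922
  V(0,+0) = exp(-r*dt) * [p_u*0.952922 + p_m*4.581427 + p_d*11.204517] = 5.267788

Answer: Price = V(0,0) = 5.2678


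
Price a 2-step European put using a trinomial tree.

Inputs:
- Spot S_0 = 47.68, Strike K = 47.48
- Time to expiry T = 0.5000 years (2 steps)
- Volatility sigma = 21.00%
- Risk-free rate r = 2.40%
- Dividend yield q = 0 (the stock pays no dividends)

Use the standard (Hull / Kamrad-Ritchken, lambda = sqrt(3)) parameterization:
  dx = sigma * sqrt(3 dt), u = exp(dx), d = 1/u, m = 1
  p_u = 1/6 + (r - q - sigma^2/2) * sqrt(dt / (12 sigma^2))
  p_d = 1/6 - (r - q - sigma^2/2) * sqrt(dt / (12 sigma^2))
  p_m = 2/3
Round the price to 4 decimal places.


dt = T/N = 0.250000; dx = sigma*sqrt(3*dt) = 0.181865
u = exp(dx) = 1.199453; d = 1/u = 0.833714
p_u = 0.168007, p_m = 0.666667, p_d = 0.165326
Discount per step: exp(-r*dt) = 0.994018
Stock lattice S(k, j) with j the centered position index:
  k=0: S(0,+0) = 47.6800
  k=1: S(1,-1) = 39.7515; S(1,+0) = 47.6800; S(1,+1) = 57.1899
  k=2: S(2,-2) = 33.1413; S(2,-1) = 39.7515; S(2,+0) = 47.6800; S(2,+1) = 57.1899; S(2,+2) = 68.5966
Terminal payoffs V(N, j) = max(K - S_T, 0):
  V(2,-2) = 14.338663; V(2,-1) = 7.728535; V(2,+0) = 0.000000; V(2,+1) = 0.000000; V(2,+2) = 0.000000
Backward induction: V(k, j) = exp(-r*dt) * [p_u * V(k+1, j+1) + p_m * V(k+1, j) + p_d * V(k+1, j-1)]
  V(1,-1) = exp(-r*dt) * [p_u*0.000000 + p_m*7.728535 + p_d*14.338663] = 7.477914
  V(1,+0) = exp(-r*dt) * [p_u*0.000000 + p_m*0.000000 + p_d*7.728535] = 1.270087
  V(1,+1) = exp(-r*dt) * [p_u*0.000000 + p_m*0.000000 + p_d*0.000000] = 0.000000
  V(0,+0) = exp(-r*dt) * [p_u*0.000000 + p_m*1.270087 + p_d*7.477914] = 2.070561

Answer: Price = V(0,0) = 2.0706


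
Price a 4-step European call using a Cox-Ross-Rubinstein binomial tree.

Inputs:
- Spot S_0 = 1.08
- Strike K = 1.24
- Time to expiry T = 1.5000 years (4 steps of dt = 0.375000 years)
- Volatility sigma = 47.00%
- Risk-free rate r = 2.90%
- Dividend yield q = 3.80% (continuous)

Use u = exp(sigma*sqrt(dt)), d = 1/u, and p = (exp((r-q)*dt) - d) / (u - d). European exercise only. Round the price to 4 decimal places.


dt = T/N = 0.375000
u = exp(sigma*sqrt(dt)) = 1.333511; d = 1/u = 0.749900
p = (exp((r-q)*dt) - d) / (u - d) = 0.422766
Discount per step: exp(-r*dt) = 0.989184
Stock lattice S(k, i) with i counting down-moves:
  k=0: S(0,0) = 1.0800
  k=1: S(1,0) = 1.4402; S(1,1) = 0.8099
  k=2: S(2,0) = 1.9205; S(2,1) = 1.0800; S(2,2) = 0.6073
  k=3: S(3,0) = 2.5610; S(3,1) = 1.4402; S(3,2) = 0.8099; S(3,3) = 0.4554
  k=4: S(4,0) = 3.4151; S(4,1) = 1.9205; S(4,2) = 1.0800; S(4,3) = 0.6073; S(4,4) = 0.3415
Terminal payoffs V(N, i) = max(S_T - K, 0):
  V(4,0) = 2.175149; V(4,1) = 0.680511; V(4,2) = 0.000000; V(4,3) = 0.000000; V(4,4) = 0.000000
Backward induction: V(k, i) = exp(-r*dt) * [p * V(k+1, i) + (1-p) * V(k+1, i+1)].
  V(3,0) = exp(-r*dt) * [p*2.175149 + (1-p)*0.680511] = 1.298198
  V(3,1) = exp(-r*dt) * [p*0.680511 + (1-p)*0.000000] = 0.284585
  V(3,2) = exp(-r*dt) * [p*0.000000 + (1-p)*0.000000] = 0.000000
  V(3,3) = exp(-r*dt) * [p*0.000000 + (1-p)*0.000000] = 0.000000
  V(2,0) = exp(-r*dt) * [p*1.298198 + (1-p)*0.284585] = 0.705392
  V(2,1) = exp(-r*dt) * [p*0.284585 + (1-p)*0.000000] = 0.119011
  V(2,2) = exp(-r*dt) * [p*0.000000 + (1-p)*0.000000] = 0.000000
  V(1,0) = exp(-r*dt) * [p*0.705392 + (1-p)*0.119011] = 0.362945
  V(1,1) = exp(-r*dt) * [p*0.119011 + (1-p)*0.000000] = 0.049770
  V(0,0) = exp(-r*dt) * [p*0.362945 + (1-p)*0.049770] = 0.180199

Answer: Price = V(0,0) = 0.1802


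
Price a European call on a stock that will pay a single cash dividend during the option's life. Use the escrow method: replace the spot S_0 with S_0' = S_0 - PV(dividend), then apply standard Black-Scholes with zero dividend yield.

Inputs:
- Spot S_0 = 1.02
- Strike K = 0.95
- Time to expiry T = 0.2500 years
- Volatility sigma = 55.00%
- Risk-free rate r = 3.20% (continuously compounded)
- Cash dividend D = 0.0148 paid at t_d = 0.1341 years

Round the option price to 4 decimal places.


PV(D) = D * exp(-r * t_d) = 0.0148 * 0.99571799 = 0.01473663
S_0' = S_0 - PV(D) = 1.0200 - 0.01473663 = 1.00526337
d1 = (ln(S_0'/K) + (r + sigma^2/2)*T) / (sigma*sqrt(T)) = 0.37220133
d2 = d1 - sigma*sqrt(T) = 0.09720133
exp(-rT) = 0.99203191
N(d1) = 0.64512852; N(d2) = 0.53871674
C = S_0' * N(d1) - K * exp(-rT) * N(d2) = 1.00526337 * 0.64512852 - 0.9500 * 0.99203191 * 0.53871674 = 0.1408

Answer: Price = 0.1408


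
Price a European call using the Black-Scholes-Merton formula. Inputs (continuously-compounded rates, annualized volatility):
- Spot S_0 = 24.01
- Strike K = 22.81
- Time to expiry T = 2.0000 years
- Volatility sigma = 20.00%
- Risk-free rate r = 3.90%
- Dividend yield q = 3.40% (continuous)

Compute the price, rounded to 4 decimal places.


d1 = (ln(S/K) + (r - q + 0.5*sigma^2) * T) / (sigma * sqrt(T)) = 0.35804838
d2 = d1 - sigma * sqrt(T) = 0.07520566
exp(-rT) = 0.92496443; exp(-qT) = 0.93426047
C = S_0 * exp(-qT) * N(d1) - K * exp(-rT) * N(d2)
N(d1) = 0.63984644; N(d2) = 0.52997446
C = 24.0100 * 0.93426047 * 0.63984644 - 22.8100 * 0.92496443 * 0.52997446 = 3.1711

Answer: Price = 3.1711


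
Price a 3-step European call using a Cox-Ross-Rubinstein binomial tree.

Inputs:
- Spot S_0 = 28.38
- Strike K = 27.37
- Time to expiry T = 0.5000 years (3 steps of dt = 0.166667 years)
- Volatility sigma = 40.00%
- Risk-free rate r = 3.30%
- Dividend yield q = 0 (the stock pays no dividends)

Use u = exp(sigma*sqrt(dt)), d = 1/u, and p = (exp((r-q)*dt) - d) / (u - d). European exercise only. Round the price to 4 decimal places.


dt = T/N = 0.166667
u = exp(sigma*sqrt(dt)) = 1.177389; d = 1/u = 0.849337
p = (exp((r-q)*dt) - d) / (u - d) = 0.476077
Discount per step: exp(-r*dt) = 0.994515
Stock lattice S(k, i) with i counting down-moves:
  k=0: S(0,0) = 28.3800
  k=1: S(1,0) = 33.4143; S(1,1) = 24.1042
  k=2: S(2,0) = 39.3416; S(2,1) = 28.3800; S(2,2) = 20.4726
  k=3: S(3,0) = 46.3204; S(3,1) = 33.4143; S(3,2) = 24.1042; S(3,3) = 17.3881
Terminal payoffs V(N, i) = max(S_T - K, 0):
  V(3,0) = 18.950407; V(3,1) = 6.044301; V(3,2) = 0.000000; V(3,3) = 0.000000
Backward induction: V(k, i) = exp(-r*dt) * [p * V(k+1, i) + (1-p) * V(k+1, i+1)].
  V(2,0) = exp(-r*dt) * [p*18.950407 + (1-p)*6.044301] = 12.121754
  V(2,1) = exp(-r*dt) * [p*6.044301 + (1-p)*0.000000] = 2.861773
  V(2,2) = exp(-r*dt) * [p*0.000000 + (1-p)*0.000000] = 0.000000
  V(1,0) = exp(-r*dt) * [p*12.121754 + (1-p)*2.861773] = 7.230365
  V(1,1) = exp(-r*dt) * [p*2.861773 + (1-p)*0.000000] = 1.354953
  V(0,0) = exp(-r*dt) * [p*7.230365 + (1-p)*1.354953] = 4.129330

Answer: Price = V(0,0) = 4.1293


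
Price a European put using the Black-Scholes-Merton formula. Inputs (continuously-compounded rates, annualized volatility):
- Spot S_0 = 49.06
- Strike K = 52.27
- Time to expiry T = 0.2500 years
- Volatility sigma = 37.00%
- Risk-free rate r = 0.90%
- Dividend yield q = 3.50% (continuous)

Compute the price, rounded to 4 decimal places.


d1 = (ln(S/K) + (r - q + 0.5*sigma^2) * T) / (sigma * sqrt(T)) = -0.28522191
d2 = d1 - sigma * sqrt(T) = -0.47022191
exp(-rT) = 0.99775253; exp(-qT) = 0.99128817
P = K * exp(-rT) * N(-d2) - S_0 * exp(-qT) * N(-d1)
N(-d1) = 0.61226293; N(-d2) = 0.68090176
P = 52.2700 * 0.99775253 * 0.68090176 - 49.0600 * 0.99128817 * 0.61226293 = 5.7348

Answer: Price = 5.7348


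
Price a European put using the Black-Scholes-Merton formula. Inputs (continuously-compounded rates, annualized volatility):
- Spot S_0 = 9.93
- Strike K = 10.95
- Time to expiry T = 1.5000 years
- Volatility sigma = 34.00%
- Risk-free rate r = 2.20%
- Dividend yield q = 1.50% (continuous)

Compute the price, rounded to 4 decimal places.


Answer: Price = 2.1532

Derivation:
d1 = (ln(S/K) + (r - q + 0.5*sigma^2) * T) / (sigma * sqrt(T)) = -0.00139039
d2 = d1 - sigma * sqrt(T) = -0.41780365
exp(-rT) = 0.96753856; exp(-qT) = 0.97775124
P = K * exp(-rT) * N(-d2) - S_0 * exp(-qT) * N(-d1)
N(-d1) = 0.50055469; N(-d2) = 0.66195466
P = 10.9500 * 0.96753856 * 0.66195466 - 9.9300 * 0.97775124 * 0.50055469 = 2.1532


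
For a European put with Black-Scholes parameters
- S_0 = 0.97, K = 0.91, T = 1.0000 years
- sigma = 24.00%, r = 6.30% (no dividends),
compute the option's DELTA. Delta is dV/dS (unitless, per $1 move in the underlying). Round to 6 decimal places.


Answer: Delta = -0.258315

Derivation:
d1 = 0.6485477999; d2 = 0.4085477999
phi(d1) = 0.3232770260; exp(-qT) = 1.0000000000; exp(-rT) = 0.9389434737
N(-d1) = 0.2583153526
Delta = -exp(-qT) * N(-d1) = -1.0000000000 * 0.2583153526 = -0.258315


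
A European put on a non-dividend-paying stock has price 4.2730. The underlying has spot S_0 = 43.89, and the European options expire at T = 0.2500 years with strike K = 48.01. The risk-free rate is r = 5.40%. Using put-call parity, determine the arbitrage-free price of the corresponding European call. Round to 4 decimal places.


Put-call parity: C - P = S_0 * exp(-qT) - K * exp(-rT).
S_0 * exp(-qT) = 43.8900 * 1.00000000 = 43.89000000
K * exp(-rT) = 48.0100 * 0.98659072 = 47.36622029
C = P + S*exp(-qT) - K*exp(-rT)
C = 4.2730 + 43.89000000 - 47.36622029 = 0.7968

Answer: Call price = 0.7968


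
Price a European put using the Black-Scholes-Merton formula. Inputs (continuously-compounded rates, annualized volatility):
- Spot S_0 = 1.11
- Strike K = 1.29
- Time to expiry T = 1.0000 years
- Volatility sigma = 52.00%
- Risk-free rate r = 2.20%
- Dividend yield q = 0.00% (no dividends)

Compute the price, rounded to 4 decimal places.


d1 = (ln(S/K) + (r - q + 0.5*sigma^2) * T) / (sigma * sqrt(T)) = 0.01330346
d2 = d1 - sigma * sqrt(T) = -0.50669654
exp(-rT) = 0.97824024; exp(-qT) = 1.00000000
P = K * exp(-rT) * N(-d2) - S_0 * exp(-qT) * N(-d1)
N(-d1) = 0.49469285; N(-d2) = 0.69381612
P = 1.2900 * 0.97824024 * 0.69381612 - 1.1100 * 1.00000000 * 0.49469285 = 0.3264

Answer: Price = 0.3264


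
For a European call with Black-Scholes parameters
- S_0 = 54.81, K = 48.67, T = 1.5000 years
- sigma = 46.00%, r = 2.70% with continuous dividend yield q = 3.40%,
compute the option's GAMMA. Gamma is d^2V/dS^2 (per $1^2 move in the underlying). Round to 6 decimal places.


Answer: Gamma = 0.010973

Derivation:
d1 = 0.4739404729; d2 = -0.0894421680
phi(d1) = 0.3565615800; exp(-qT) = 0.9502786705; exp(-rT) = 0.9603091645
Gamma = exp(-qT) * phi(d1) / (S * sigma * sqrt(T)) = 0.9502786705 * 0.3565615800 / (54.8100 * 0.4600 * 1.2247448714) = 0.010973


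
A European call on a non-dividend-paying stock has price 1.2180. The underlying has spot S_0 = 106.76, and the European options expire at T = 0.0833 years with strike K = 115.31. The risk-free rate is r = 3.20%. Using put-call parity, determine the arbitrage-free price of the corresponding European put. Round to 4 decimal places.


Answer: Put price = 9.4610

Derivation:
Put-call parity: C - P = S_0 * exp(-qT) - K * exp(-rT).
S_0 * exp(-qT) = 106.7600 * 1.00000000 = 106.76000000
K * exp(-rT) = 115.3100 * 0.99733795 = 115.00303896
P = C - S*exp(-qT) + K*exp(-rT)
P = 1.2180 - 106.76000000 + 115.00303896 = 9.4610


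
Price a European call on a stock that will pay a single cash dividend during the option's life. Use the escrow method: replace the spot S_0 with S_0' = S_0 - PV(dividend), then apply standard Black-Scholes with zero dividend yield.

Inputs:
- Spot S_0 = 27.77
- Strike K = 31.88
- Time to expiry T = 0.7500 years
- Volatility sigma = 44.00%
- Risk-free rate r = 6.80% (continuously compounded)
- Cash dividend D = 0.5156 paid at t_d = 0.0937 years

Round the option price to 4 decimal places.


Answer: Price = 2.9934

Derivation:
PV(D) = D * exp(-r * t_d) = 0.5156 * 0.99364866 = 0.51232525
S_0' = S_0 - PV(D) = 27.7700 - 0.51232525 = 27.25767475
d1 = (ln(S_0'/K) + (r + sigma^2/2)*T) / (sigma*sqrt(T)) = -0.08671730
d2 = d1 - sigma*sqrt(T) = -0.46776848
exp(-rT) = 0.95027867
N(d1) = 0.46544811; N(d2) = 0.31997508
C = S_0' * N(d1) - K * exp(-rT) * N(d2) = 27.25767475 * 0.46544811 - 31.8800 * 0.95027867 * 0.31997508 = 2.9934


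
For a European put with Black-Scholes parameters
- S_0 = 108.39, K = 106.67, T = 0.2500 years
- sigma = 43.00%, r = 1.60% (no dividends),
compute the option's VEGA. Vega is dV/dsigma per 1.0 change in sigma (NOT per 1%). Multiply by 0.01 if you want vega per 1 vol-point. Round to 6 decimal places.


d1 = 0.2005040800; d2 = -0.0144959200
phi(d1) = 0.3910032229; exp(-qT) = 1.0000000000; exp(-rT) = 0.9960079893
Vega = S * exp(-qT) * phi(d1) * sqrt(T) = 108.3900 * 1.0000000000 * 0.3910032229 * 0.5000000000 = 21.190420

Answer: Vega = 21.190420


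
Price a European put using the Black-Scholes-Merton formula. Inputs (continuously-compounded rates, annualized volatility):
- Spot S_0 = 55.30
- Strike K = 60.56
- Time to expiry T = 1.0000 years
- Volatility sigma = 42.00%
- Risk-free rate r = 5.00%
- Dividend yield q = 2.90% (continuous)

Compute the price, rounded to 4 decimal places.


d1 = (ln(S/K) + (r - q + 0.5*sigma^2) * T) / (sigma * sqrt(T)) = 0.04366262
d2 = d1 - sigma * sqrt(T) = -0.37633738
exp(-rT) = 0.95122942; exp(-qT) = 0.97141646
P = K * exp(-rT) * N(-d2) - S_0 * exp(-qT) * N(-d1)
N(-d1) = 0.48258667; N(-d2) = 0.64666695
P = 60.5600 * 0.95122942 * 0.64666695 - 55.3000 * 0.97141646 * 0.48258667 = 11.3280

Answer: Price = 11.3280


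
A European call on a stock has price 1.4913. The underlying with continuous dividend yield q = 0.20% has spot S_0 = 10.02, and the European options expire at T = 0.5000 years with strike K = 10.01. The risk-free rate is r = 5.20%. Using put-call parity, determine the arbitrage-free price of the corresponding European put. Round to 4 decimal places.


Answer: Put price = 1.2344

Derivation:
Put-call parity: C - P = S_0 * exp(-qT) - K * exp(-rT).
S_0 * exp(-qT) = 10.0200 * 0.99900050 = 10.00998501
K * exp(-rT) = 10.0100 * 0.97433509 = 9.75309425
P = C - S*exp(-qT) + K*exp(-rT)
P = 1.4913 - 10.00998501 + 9.75309425 = 1.2344


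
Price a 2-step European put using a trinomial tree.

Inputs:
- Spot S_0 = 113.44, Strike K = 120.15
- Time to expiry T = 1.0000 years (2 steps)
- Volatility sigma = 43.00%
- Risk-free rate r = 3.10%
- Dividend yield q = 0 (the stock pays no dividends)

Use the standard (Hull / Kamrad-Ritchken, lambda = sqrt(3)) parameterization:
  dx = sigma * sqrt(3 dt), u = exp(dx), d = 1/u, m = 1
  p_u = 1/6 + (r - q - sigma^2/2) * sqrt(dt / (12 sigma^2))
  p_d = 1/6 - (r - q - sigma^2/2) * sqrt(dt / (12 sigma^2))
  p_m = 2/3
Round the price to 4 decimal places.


dt = T/N = 0.500000; dx = sigma*sqrt(3*dt) = 0.526640
u = exp(dx) = 1.693234; d = 1/u = 0.590586
p_u = 0.137496, p_m = 0.666667, p_d = 0.195837
Discount per step: exp(-r*dt) = 0.984620
Stock lattice S(k, j) with j the centered position index:
  k=0: S(0,+0) = 113.4400
  k=1: S(1,-1) = 66.9961; S(1,+0) = 113.4400; S(1,+1) = 192.0805
  k=2: S(2,-2) = 39.5669; S(2,-1) = 66.9961; S(2,+0) = 113.4400; S(2,+1) = 192.0805; S(2,+2) = 325.2372
Terminal payoffs V(N, j) = max(K - S_T, 0):
  V(2,-2) = 80.583078; V(2,-1) = 53.153943; V(2,+0) = 6.710000; V(2,+1) = 0.000000; V(2,+2) = 0.000000
Backward induction: V(k, j) = exp(-r*dt) * [p_u * V(k+1, j+1) + p_m * V(k+1, j) + p_d * V(k+1, j-1)]
  V(1,-1) = exp(-r*dt) * [p_u*6.710000 + p_m*53.153943 + p_d*80.583078] = 51.337807
  V(1,+0) = exp(-r*dt) * [p_u*0.000000 + p_m*6.710000 + p_d*53.153943] = 14.653959
  V(1,+1) = exp(-r*dt) * [p_u*0.000000 + p_m*0.000000 + p_d*6.710000] = 1.293858
  V(0,+0) = exp(-r*dt) * [p_u*1.293858 + p_m*14.653959 + p_d*51.337807] = 19.693444

Answer: Price = V(0,0) = 19.6934


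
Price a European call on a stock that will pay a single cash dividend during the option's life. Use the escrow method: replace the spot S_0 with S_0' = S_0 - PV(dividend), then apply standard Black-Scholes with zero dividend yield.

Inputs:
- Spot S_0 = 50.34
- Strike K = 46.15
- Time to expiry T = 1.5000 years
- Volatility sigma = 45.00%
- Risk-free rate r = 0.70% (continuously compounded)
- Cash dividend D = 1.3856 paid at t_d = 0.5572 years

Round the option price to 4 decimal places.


Answer: Price = 11.9984

Derivation:
PV(D) = D * exp(-r * t_d) = 1.3856 * 0.99610720 = 1.38020613
S_0' = S_0 - PV(D) = 50.3400 - 1.38020613 = 48.95979387
d1 = (ln(S_0'/K) + (r + sigma^2/2)*T) / (sigma*sqrt(T)) = 0.40185688
d2 = d1 - sigma*sqrt(T) = -0.14927832
exp(-rT) = 0.98955493
N(d1) = 0.65610532; N(d2) = 0.44066701
C = S_0' * N(d1) - K * exp(-rT) * N(d2) = 48.95979387 * 0.65610532 - 46.1500 * 0.98955493 * 0.44066701 = 11.9984


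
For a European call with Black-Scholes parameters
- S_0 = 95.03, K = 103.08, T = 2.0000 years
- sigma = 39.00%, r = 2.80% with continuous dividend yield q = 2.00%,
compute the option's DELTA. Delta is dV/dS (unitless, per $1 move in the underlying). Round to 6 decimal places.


d1 = 0.1573534609; d2 = -0.3941898284
phi(d1) = 0.3940337990; exp(-qT) = 0.9607894392; exp(-rT) = 0.9455391359
N(d1) = 0.5625168554
Delta = exp(-qT) * N(d1) = 0.9607894392 * 0.5625168554 = 0.540460

Answer: Delta = 0.540460


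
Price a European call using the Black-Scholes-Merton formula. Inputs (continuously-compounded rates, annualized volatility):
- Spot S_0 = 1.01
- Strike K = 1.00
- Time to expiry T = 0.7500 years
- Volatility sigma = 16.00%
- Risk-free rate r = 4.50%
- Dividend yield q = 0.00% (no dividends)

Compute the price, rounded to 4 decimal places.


Answer: Price = 0.0789

Derivation:
d1 = (ln(S/K) + (r - q + 0.5*sigma^2) * T) / (sigma * sqrt(T)) = 0.38466200
d2 = d1 - sigma * sqrt(T) = 0.24609794
exp(-rT) = 0.96681318; exp(-qT) = 1.00000000
C = S_0 * exp(-qT) * N(d1) - K * exp(-rT) * N(d2)
N(d1) = 0.64975608; N(d2) = 0.59719679
C = 1.0100 * 1.00000000 * 0.64975608 - 1.0000 * 0.96681318 * 0.59719679 = 0.0789


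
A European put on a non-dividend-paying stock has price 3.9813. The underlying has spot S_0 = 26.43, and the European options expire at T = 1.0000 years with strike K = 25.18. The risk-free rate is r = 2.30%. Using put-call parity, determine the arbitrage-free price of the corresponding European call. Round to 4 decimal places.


Put-call parity: C - P = S_0 * exp(-qT) - K * exp(-rT).
S_0 * exp(-qT) = 26.4300 * 1.00000000 = 26.43000000
K * exp(-rT) = 25.1800 * 0.97726248 = 24.60746934
C = P + S*exp(-qT) - K*exp(-rT)
C = 3.9813 + 26.43000000 - 24.60746934 = 5.8038

Answer: Call price = 5.8038


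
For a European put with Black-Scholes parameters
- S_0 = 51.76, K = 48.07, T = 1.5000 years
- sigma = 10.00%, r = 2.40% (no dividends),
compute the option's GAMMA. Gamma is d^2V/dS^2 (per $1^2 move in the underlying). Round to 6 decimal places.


d1 = 0.9590517260; d2 = 0.8365772389
phi(d1) = 0.2518734148; exp(-qT) = 1.0000000000; exp(-rT) = 0.9646402935
Gamma = exp(-qT) * phi(d1) / (S * sigma * sqrt(T)) = 1.0000000000 * 0.2518734148 / (51.7600 * 0.1000 * 1.2247448714) = 0.039732

Answer: Gamma = 0.039732


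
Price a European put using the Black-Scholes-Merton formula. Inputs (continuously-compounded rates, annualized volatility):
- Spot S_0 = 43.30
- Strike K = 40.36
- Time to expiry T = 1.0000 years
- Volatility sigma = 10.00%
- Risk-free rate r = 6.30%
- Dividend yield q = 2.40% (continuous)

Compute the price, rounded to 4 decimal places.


d1 = (ln(S/K) + (r - q + 0.5*sigma^2) * T) / (sigma * sqrt(T)) = 1.14313440
d2 = d1 - sigma * sqrt(T) = 1.04313440
exp(-rT) = 0.93894347; exp(-qT) = 0.97628571
P = K * exp(-rT) * N(-d2) - S_0 * exp(-qT) * N(-d1)
N(-d1) = 0.12649140; N(-d2) = 0.14844303
P = 40.3600 * 0.93894347 * 0.14844303 - 43.3000 * 0.97628571 * 0.12649140 = 0.2782

Answer: Price = 0.2782


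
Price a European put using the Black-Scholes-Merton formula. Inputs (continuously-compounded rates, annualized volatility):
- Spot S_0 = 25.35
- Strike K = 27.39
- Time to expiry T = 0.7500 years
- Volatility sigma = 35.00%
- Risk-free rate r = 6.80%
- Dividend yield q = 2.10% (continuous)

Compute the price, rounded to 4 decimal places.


d1 = (ln(S/K) + (r - q + 0.5*sigma^2) * T) / (sigma * sqrt(T)) = 0.01249797
d2 = d1 - sigma * sqrt(T) = -0.29061092
exp(-rT) = 0.95027867; exp(-qT) = 0.98437338
P = K * exp(-rT) * N(-d2) - S_0 * exp(-qT) * N(-d1)
N(-d1) = 0.49501416; N(-d2) = 0.61432555
P = 27.3900 * 0.95027867 * 0.61432555 - 25.3500 * 0.98437338 * 0.49501416 = 3.6372

Answer: Price = 3.6372


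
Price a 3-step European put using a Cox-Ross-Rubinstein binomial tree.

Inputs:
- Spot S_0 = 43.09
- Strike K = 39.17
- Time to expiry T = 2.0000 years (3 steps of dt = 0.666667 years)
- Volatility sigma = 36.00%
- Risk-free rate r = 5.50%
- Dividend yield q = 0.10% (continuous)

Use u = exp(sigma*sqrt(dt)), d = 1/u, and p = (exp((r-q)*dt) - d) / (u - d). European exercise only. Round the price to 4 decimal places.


Answer: Price = V(0,0) = 4.9800

Derivation:
dt = T/N = 0.666667
u = exp(sigma*sqrt(dt)) = 1.341702; d = 1/u = 0.745322
p = (exp((r-q)*dt) - d) / (u - d) = 0.488504
Discount per step: exp(-r*dt) = 0.963997
Stock lattice S(k, i) with i counting down-moves:
  k=0: S(0,0) = 43.0900
  k=1: S(1,0) = 57.8139; S(1,1) = 32.1159
  k=2: S(2,0) = 77.5690; S(2,1) = 43.0900; S(2,2) = 23.9367
  k=3: S(3,0) = 104.0745; S(3,1) = 57.8139; S(3,2) = 32.1159; S(3,3) = 17.8406
Terminal payoffs V(N, i) = max(K - S_T, 0):
  V(3,0) = 0.000000; V(3,1) = 0.000000; V(3,2) = 7.054070; V(3,3) = 21.329438
Backward induction: V(k, i) = exp(-r*dt) * [p * V(k+1, i) + (1-p) * V(k+1, i+1)].
  V(2,0) = exp(-r*dt) * [p*0.000000 + (1-p)*0.000000] = 0.000000
  V(2,1) = exp(-r*dt) * [p*0.000000 + (1-p)*7.054070] = 3.478228
  V(2,2) = exp(-r*dt) * [p*7.054070 + (1-p)*21.329438] = 13.839018
  V(1,0) = exp(-r*dt) * [p*0.000000 + (1-p)*3.478228] = 1.715048
  V(1,1) = exp(-r*dt) * [p*3.478228 + (1-p)*13.839018] = 8.461711
  V(0,0) = exp(-r*dt) * [p*1.715048 + (1-p)*8.461711] = 4.979953


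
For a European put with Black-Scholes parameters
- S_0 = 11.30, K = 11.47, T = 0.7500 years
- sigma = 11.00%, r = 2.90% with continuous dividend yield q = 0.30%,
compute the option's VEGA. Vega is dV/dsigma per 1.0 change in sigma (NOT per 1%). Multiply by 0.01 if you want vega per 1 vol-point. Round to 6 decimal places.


Answer: Vega = 3.877557

Derivation:
d1 = 0.0955808050; d2 = 0.0003180106
phi(d1) = 0.3971241295; exp(-qT) = 0.9977525294; exp(-rT) = 0.9784848257
Vega = S * exp(-qT) * phi(d1) * sqrt(T) = 11.3000 * 0.9977525294 * 0.3971241295 * 0.8660254038 = 3.877557


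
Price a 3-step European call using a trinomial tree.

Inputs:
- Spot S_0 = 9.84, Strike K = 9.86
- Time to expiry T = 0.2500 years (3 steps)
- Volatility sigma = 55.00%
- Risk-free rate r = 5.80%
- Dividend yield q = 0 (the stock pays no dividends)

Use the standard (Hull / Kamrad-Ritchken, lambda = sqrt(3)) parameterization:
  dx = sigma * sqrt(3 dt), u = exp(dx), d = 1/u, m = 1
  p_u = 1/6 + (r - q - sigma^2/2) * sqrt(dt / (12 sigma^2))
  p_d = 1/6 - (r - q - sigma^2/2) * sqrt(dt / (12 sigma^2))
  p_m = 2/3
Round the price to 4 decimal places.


Answer: Price = V(0,0) = 1.0329

Derivation:
dt = T/N = 0.083333; dx = sigma*sqrt(3*dt) = 0.275000
u = exp(dx) = 1.316531; d = 1/u = 0.759572
p_u = 0.152538, p_m = 0.666667, p_d = 0.180795
Discount per step: exp(-r*dt) = 0.995178
Stock lattice S(k, j) with j the centered position index:
  k=0: S(0,+0) = 9.8400
  k=1: S(1,-1) = 7.4742; S(1,+0) = 9.8400; S(1,+1) = 12.9547
  k=2: S(2,-2) = 5.6772; S(2,-1) = 7.4742; S(2,+0) = 9.8400; S(2,+1) = 12.9547; S(2,+2) = 17.0552
  k=3: S(3,-3) = 4.3122; S(3,-2) = 5.6772; S(3,-1) = 7.4742; S(3,+0) = 9.8400; S(3,+1) = 12.9547; S(3,+2) = 17.0552; S(3,+3) = 22.4537
Terminal payoffs V(N, j) = max(S_T - K, 0):
  V(3,-3) = 0.000000; V(3,-2) = 0.000000; V(3,-1) = 0.000000; V(3,+0) = 0.000000; V(3,+1) = 3.094662; V(3,+2) = 7.195210; V(3,+3) = 12.593707
Backward induction: V(k, j) = exp(-r*dt) * [p_u * V(k+1, j+1) + p_m * V(k+1, j) + p_d * V(k+1, j-1)]
  V(2,-2) = exp(-r*dt) * [p_u*0.000000 + p_m*0.000000 + p_d*0.000000] = 0.000000
  V(2,-1) = exp(-r*dt) * [p_u*0.000000 + p_m*0.000000 + p_d*0.000000] = 0.000000
  V(2,+0) = exp(-r*dt) * [p_u*3.094662 + p_m*0.000000 + p_d*0.000000] = 0.469777
  V(2,+1) = exp(-r*dt) * [p_u*7.195210 + p_m*3.094662 + p_d*0.000000] = 3.145410
  V(2,+2) = exp(-r*dt) * [p_u*12.593707 + p_m*7.195210 + p_d*3.094662] = 7.242236
  V(1,-1) = exp(-r*dt) * [p_u*0.469777 + p_m*0.000000 + p_d*0.000000] = 0.071313
  V(1,+0) = exp(-r*dt) * [p_u*3.145410 + p_m*0.469777 + p_d*0.000000] = 0.789155
  V(1,+1) = exp(-r*dt) * [p_u*7.242236 + p_m*3.145410 + p_d*0.469777] = 3.270742
  V(0,+0) = exp(-r*dt) * [p_u*3.270742 + p_m*0.789155 + p_d*0.071313] = 1.032904
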